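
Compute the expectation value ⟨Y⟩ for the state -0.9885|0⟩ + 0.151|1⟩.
0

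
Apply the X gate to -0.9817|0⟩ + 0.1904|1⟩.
0.1904|0⟩ - 0.9817|1⟩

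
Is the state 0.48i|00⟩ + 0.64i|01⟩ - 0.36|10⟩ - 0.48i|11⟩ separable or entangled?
Entangled

Writing the state as a|00⟩ + b|01⟩ + c|10⟩ + d|11⟩, it is a product state iff ad − bc = 0.
Here (a, b, c, d) = (0.48i, 0.64i, -0.36, -0.48i): ad − bc = (0.48i)(-0.48i) − (0.64i)(-0.36) = (0.2304 + 0.2304i) ≠ 0, so the state is entangled.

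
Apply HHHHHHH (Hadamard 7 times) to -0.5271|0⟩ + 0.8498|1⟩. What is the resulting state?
0.2282|0⟩ - 0.9736|1⟩

H² = I, so H^7 = H: a single Hadamard. With (a, b) = (-0.5271, 0.8498), H gives ((a + b)/√2, (a − b)/√2) = (0.2282, -0.9736).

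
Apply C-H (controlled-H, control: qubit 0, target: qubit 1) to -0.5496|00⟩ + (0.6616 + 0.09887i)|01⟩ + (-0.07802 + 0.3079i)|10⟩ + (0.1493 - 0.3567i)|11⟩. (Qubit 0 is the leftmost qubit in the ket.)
-0.5496|00⟩ + (0.6616 + 0.09887i)|01⟩ + (0.0504 - 0.03451i)|10⟩ + (-0.1607 + 0.4699i)|11⟩

C-H leaves the control-|0⟩ kets |00⟩, |01⟩ unchanged and applies H to qubit 1 on the control-|1⟩ pair (|10⟩, |11⟩).
H = [[1/√2, 1/√2], [1/√2, -1/√2]].
With a = amp(|10⟩) = (-0.07802 + 0.3079i) and b = amp(|11⟩) = (0.1493 - 0.3567i):
new amp(|10⟩) = (1/√2)·a + (1/√2)·b = (0.0504 - 0.03451i)
new amp(|11⟩) = (1/√2)·a + (-1/√2)·b = (-0.1607 + 0.4699i)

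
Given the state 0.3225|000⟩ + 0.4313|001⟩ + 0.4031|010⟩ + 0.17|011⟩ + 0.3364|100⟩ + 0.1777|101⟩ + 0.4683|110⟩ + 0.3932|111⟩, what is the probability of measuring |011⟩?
0.0289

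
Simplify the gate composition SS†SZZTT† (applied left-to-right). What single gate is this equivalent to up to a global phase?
S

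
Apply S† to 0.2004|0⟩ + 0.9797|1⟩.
0.2004|0⟩ - 0.9797i|1⟩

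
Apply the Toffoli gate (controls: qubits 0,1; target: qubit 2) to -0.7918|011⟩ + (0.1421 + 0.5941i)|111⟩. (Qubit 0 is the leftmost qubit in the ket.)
-0.7918|011⟩ + (0.1421 + 0.5941i)|110⟩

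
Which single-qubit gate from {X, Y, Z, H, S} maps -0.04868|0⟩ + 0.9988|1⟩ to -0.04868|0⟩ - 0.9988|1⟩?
Z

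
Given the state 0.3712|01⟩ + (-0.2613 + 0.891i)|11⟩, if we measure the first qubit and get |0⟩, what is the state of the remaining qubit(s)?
|1⟩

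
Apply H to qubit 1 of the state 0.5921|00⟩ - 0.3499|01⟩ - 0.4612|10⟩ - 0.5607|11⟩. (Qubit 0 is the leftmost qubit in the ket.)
0.1713|00⟩ + 0.6661|01⟩ - 0.7226|10⟩ + 0.07036|11⟩

H on qubit 1 mixes each pair of kets that differ only in qubit 1: amplitudes (a, b) of (|…0…⟩, |…1…⟩) become ((a + b)/√2, (a − b)/√2). Kets absent from the input have amplitude 0.
(|00⟩, |01⟩): (a, b) = (0.5921, -0.3499) → (0.1713, 0.6661)
(|10⟩, |11⟩): (a, b) = (-0.4612, -0.5607) → (-0.7226, 0.07036)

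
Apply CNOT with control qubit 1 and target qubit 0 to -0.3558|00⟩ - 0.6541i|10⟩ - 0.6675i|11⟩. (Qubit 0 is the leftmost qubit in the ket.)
-0.3558|00⟩ - 0.6675i|01⟩ - 0.6541i|10⟩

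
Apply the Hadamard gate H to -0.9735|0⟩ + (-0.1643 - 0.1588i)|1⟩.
(-0.8045 - 0.1123i)|0⟩ + (-0.5722 + 0.1123i)|1⟩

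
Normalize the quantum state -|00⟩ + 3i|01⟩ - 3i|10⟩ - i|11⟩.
-0.2236|00⟩ + 0.6708i|01⟩ - 0.6708i|10⟩ - 0.2236i|11⟩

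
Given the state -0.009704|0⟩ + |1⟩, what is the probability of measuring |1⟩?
1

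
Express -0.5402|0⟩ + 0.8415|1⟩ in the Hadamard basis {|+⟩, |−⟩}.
0.2131|+⟩ - 0.977|−⟩

With |ψ⟩ = α|0⟩ + β|1⟩, the Hadamard-basis coefficients are ⟨+|ψ⟩ = (α + β)/√2 and ⟨−|ψ⟩ = (α − β)/√2.
Here α = -0.5402, β = 0.8415: (α + β)/√2 = 0.2131, (α − β)/√2 = -0.977.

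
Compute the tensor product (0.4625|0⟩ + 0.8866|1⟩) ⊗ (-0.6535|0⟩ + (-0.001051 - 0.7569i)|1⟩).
-0.3022|00⟩ + (-0.0004861 - 0.3501i)|01⟩ - 0.5794|10⟩ + (-0.0009318 - 0.6711i)|11⟩

amp(|b₁b₂…⟩) = product of the factor amplitudes for bits b₁, b₂, …; only kets whose every factor amplitude is nonzero survive.
|00⟩: (0.4625)(-0.6535) = -0.3022
|01⟩: (0.4625)(-0.001051 - 0.7569i) = (-0.0004861 - 0.3501i)
|10⟩: (0.8866)(-0.6535) = -0.5794
|11⟩: (0.8866)(-0.001051 - 0.7569i) = (-0.0009318 - 0.6711i)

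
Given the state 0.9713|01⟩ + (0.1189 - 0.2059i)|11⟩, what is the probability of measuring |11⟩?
0.05653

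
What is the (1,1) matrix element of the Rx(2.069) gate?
0.511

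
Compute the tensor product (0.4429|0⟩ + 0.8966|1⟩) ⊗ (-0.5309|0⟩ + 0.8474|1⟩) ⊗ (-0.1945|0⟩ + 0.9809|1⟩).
0.04573|000⟩ - 0.2306|001⟩ - 0.073|010⟩ + 0.3681|011⟩ + 0.09258|100⟩ - 0.4669|101⟩ - 0.1478|110⟩ + 0.7453|111⟩

amp(|b₁b₂…⟩) = product of the factor amplitudes for bits b₁, b₂, …; only kets whose every factor amplitude is nonzero survive.
|000⟩: (0.4429)(-0.5309)(-0.1945) = 0.04573
|001⟩: (0.4429)(-0.5309)(0.9809) = -0.2306
|010⟩: (0.4429)(0.8474)(-0.1945) = -0.073
|011⟩: (0.4429)(0.8474)(0.9809) = 0.3681
|100⟩: (0.8966)(-0.5309)(-0.1945) = 0.09258
|101⟩: (0.8966)(-0.5309)(0.9809) = -0.4669
|110⟩: (0.8966)(0.8474)(-0.1945) = -0.1478
|111⟩: (0.8966)(0.8474)(0.9809) = 0.7453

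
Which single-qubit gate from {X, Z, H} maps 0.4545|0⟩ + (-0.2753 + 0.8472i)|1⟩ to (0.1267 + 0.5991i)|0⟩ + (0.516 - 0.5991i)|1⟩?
H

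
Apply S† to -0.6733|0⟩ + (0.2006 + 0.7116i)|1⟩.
-0.6733|0⟩ + (0.7116 - 0.2006i)|1⟩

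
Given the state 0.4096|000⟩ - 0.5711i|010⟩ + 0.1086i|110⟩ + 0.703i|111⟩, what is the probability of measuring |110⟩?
0.01179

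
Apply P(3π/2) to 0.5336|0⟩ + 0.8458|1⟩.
0.5336|0⟩ - 0.8458i|1⟩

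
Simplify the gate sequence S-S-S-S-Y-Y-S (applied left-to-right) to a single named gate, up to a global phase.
S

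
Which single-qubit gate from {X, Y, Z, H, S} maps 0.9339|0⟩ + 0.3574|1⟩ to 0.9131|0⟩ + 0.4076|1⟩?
H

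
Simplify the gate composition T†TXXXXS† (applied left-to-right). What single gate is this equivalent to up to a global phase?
S†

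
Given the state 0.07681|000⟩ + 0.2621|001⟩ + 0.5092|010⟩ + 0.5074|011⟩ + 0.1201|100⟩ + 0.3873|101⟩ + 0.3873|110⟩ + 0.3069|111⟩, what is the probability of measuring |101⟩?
0.15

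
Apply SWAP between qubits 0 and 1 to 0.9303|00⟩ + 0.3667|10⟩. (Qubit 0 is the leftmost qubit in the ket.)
0.9303|00⟩ + 0.3667|01⟩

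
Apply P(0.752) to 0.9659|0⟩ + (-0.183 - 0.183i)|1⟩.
0.9659|0⟩ + (-0.008642 - 0.2587i)|1⟩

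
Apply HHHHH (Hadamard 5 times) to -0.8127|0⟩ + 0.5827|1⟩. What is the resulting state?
-0.1626|0⟩ - 0.9867|1⟩

H² = I, so H^5 = H: a single Hadamard. With (a, b) = (-0.8127, 0.5827), H gives ((a + b)/√2, (a − b)/√2) = (-0.1626, -0.9867).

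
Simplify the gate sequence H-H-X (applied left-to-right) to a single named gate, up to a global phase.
X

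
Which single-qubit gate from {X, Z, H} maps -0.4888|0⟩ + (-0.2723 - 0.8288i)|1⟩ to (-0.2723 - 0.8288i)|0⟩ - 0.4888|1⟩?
X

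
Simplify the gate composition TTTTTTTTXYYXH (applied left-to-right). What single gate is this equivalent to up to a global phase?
H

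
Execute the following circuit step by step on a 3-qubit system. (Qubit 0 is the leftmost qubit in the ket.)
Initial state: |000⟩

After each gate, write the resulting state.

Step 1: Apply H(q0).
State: 1/√2|000⟩ + 1/√2|100⟩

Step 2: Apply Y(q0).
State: -(1/√2)i|000⟩ + (1/√2)i|100⟩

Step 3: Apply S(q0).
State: -(1/√2)i|000⟩ - 1/√2|100⟩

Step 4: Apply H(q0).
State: (-1/2 - (1/2)i)|000⟩ + (1/2 - (1/2)i)|100⟩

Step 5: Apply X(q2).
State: (-1/2 - (1/2)i)|001⟩ + (1/2 - (1/2)i)|101⟩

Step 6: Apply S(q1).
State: (-1/2 - (1/2)i)|001⟩ + (1/2 - (1/2)i)|101⟩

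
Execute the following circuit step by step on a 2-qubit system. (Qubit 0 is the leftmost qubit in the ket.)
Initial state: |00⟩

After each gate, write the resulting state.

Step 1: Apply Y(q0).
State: i|10⟩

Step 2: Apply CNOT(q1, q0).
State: i|10⟩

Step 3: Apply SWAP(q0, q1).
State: i|01⟩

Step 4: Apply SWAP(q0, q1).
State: i|10⟩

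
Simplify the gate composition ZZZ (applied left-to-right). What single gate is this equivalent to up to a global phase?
Z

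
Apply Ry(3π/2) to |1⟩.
-1/√2|0⟩ - 1/√2|1⟩

Ry(3π/2) = [[cos(θ/2), −sin(θ/2)], [sin(θ/2), cos(θ/2)]]; θ = 3π/2, cos(θ/2) ≈ -0.707107, sin(θ/2) ≈ 0.707107.
With a = amp(|0⟩) = 0 and b = amp(|1⟩) = 1:
new amp(|0⟩) = (-0.707107)·a + (-0.707107)·b = -1/√2
new amp(|1⟩) = (0.707107)·a + (-0.707107)·b = -1/√2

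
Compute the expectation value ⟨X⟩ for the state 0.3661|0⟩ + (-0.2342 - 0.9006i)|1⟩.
-0.1715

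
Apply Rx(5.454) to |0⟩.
-0.9153|0⟩ - 0.4028i|1⟩

Rx(5.454) = [[cos(θ/2), −i·sin(θ/2)], [−i·sin(θ/2), cos(θ/2)]]; θ = 5.454, cos(θ/2) ≈ -0.91528, sin(θ/2) ≈ 0.402817.
With a = amp(|0⟩) = 1 and b = amp(|1⟩) = 0:
new amp(|0⟩) = (-0.91528)·a + (-0.402817i)·b = -0.9153
new amp(|1⟩) = (-0.402817i)·a + (-0.91528)·b = -0.4028i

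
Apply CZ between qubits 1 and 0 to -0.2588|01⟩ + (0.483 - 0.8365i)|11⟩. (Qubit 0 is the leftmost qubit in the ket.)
-0.2588|01⟩ + (-0.483 + 0.8365i)|11⟩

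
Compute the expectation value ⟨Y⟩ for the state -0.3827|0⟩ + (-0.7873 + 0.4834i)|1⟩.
-0.37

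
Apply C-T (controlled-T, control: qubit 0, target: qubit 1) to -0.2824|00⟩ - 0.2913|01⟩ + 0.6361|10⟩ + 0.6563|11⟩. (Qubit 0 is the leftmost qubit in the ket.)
-0.2824|00⟩ - 0.2913|01⟩ + 0.6361|10⟩ + (0.4641 + 0.4641i)|11⟩

C-T leaves the control-|0⟩ kets |00⟩, |01⟩ unchanged and applies T to qubit 1 on the control-|1⟩ pair (|10⟩, |11⟩).
T = [[1, 0], [0, (1/√2 + (1/√2)i)]].
With a = amp(|10⟩) = 0.6361 and b = amp(|11⟩) = 0.6563:
new amp(|10⟩) = (1)·a = 0.6361
new amp(|11⟩) = (1/√2 + (1/√2)i)·b = (0.4641 + 0.4641i)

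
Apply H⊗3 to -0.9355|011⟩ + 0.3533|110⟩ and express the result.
-0.2058|000⟩ + 0.4557|001⟩ + 0.2058|010⟩ - 0.4557|011⟩ - 0.4557|100⟩ + 0.2058|101⟩ + 0.4557|110⟩ - 0.2058|111⟩

H⊗3 gives amp(|y⟩) = (1/2√2) Σ_x (−1)^(x·y) amp(|x⟩), where x·y is the number of positions in which both x and y have a 1.
|000⟩: (-0.9355 + 0.3533)/(2√2) = -0.2058
|001⟩: (0.9355 + 0.3533)/(2√2) = 0.4557
|010⟩: (0.9355 - 0.3533)/(2√2) = 0.2058
|011⟩: (-0.9355 - 0.3533)/(2√2) = -0.4557
|100⟩: (-0.9355 - 0.3533)/(2√2) = -0.4557
|101⟩: (0.9355 - 0.3533)/(2√2) = 0.2058
|110⟩: (0.9355 + 0.3533)/(2√2) = 0.4557
|111⟩: (-0.9355 + 0.3533)/(2√2) = -0.2058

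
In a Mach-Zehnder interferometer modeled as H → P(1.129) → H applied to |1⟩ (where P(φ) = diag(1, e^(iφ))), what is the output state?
(0.2862 - 0.452i)|0⟩ + (0.7138 + 0.452i)|1⟩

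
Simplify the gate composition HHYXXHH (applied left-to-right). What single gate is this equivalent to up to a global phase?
Y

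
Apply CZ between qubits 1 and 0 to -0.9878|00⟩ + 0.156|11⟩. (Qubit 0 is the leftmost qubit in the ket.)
-0.9878|00⟩ - 0.156|11⟩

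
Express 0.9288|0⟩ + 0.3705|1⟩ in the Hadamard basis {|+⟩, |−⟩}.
0.9187|+⟩ + 0.3948|−⟩

With |ψ⟩ = α|0⟩ + β|1⟩, the Hadamard-basis coefficients are ⟨+|ψ⟩ = (α + β)/√2 and ⟨−|ψ⟩ = (α − β)/√2.
Here α = 0.9288, β = 0.3705: (α + β)/√2 = 0.9187, (α − β)/√2 = 0.3948.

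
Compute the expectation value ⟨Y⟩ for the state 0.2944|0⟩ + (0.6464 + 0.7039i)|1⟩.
0.4145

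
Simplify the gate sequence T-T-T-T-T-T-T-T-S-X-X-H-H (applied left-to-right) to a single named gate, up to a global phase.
S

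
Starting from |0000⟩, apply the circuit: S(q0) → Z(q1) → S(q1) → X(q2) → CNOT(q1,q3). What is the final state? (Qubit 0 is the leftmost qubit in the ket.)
|0010⟩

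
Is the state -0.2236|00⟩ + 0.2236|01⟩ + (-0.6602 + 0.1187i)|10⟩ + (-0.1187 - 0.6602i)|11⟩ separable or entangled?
Entangled

Writing the state as a|00⟩ + b|01⟩ + c|10⟩ + d|11⟩, it is a product state iff ad − bc = 0.
Here (a, b, c, d) = (-0.2236, 0.2236, (-0.6602 + 0.1187i), (-0.1187 - 0.6602i)): ad − bc = (-0.2236)(-0.1187 - 0.6602i) − (0.2236)(-0.6602 + 0.1187i) = (0.1742 + 0.1211i) ≠ 0, so the state is entangled.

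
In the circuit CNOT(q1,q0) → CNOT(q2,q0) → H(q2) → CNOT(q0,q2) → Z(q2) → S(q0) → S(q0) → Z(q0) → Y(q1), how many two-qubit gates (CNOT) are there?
3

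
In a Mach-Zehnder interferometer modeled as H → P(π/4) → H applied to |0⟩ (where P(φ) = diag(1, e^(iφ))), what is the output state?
(0.8536 + (1/√8)i)|0⟩ + (0.1464 - (1/√8)i)|1⟩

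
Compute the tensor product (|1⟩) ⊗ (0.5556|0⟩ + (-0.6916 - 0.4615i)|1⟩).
0.5556|10⟩ + (-0.6916 - 0.4615i)|11⟩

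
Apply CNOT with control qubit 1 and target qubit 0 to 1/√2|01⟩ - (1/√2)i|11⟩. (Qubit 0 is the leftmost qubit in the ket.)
-(1/√2)i|01⟩ + 1/√2|11⟩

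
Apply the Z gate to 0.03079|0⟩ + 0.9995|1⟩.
0.03079|0⟩ - 0.9995|1⟩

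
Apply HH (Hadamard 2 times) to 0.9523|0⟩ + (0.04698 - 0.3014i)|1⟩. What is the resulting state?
0.9523|0⟩ + (0.04698 - 0.3014i)|1⟩

H² = I, so an even number of Hadamards cancels: H^2 = I and the state is unchanged.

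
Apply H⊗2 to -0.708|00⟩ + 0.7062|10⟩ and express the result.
-0.0009|00⟩ - 0.0009|01⟩ - 0.7071|10⟩ - 0.7071|11⟩

H⊗2 gives amp(|y⟩) = (1/2) Σ_x (−1)^(x·y) amp(|x⟩), where x·y is the number of positions in which both x and y have a 1.
|00⟩: (-0.708 + 0.7062)/2 = -0.0009
|01⟩: (-0.708 + 0.7062)/2 = -0.0009
|10⟩: (-0.708 - 0.7062)/2 = -0.7071
|11⟩: (-0.708 - 0.7062)/2 = -0.7071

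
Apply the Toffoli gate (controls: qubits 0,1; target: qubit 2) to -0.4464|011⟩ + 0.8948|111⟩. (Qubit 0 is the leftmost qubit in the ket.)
-0.4464|011⟩ + 0.8948|110⟩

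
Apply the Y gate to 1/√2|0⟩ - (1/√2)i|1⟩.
-1/√2|0⟩ + (1/√2)i|1⟩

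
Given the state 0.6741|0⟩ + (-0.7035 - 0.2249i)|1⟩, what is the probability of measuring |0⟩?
0.4544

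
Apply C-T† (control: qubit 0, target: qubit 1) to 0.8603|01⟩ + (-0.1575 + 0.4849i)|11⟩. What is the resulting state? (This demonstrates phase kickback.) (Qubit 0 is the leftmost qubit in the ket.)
0.8603|01⟩ + (0.2315 + 0.4542i)|11⟩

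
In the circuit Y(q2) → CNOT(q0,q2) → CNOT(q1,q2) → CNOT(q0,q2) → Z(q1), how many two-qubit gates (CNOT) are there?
3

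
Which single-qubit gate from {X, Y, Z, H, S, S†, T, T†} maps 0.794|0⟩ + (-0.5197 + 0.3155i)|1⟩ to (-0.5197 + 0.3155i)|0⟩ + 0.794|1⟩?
X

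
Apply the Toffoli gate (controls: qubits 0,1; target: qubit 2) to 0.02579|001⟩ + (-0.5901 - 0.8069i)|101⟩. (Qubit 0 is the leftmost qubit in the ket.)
0.02579|001⟩ + (-0.5901 - 0.8069i)|101⟩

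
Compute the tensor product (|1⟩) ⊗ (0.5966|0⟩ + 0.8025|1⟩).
0.5966|10⟩ + 0.8025|11⟩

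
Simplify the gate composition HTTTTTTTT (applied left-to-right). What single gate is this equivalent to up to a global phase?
H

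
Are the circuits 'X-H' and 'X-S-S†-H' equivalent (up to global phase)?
Yes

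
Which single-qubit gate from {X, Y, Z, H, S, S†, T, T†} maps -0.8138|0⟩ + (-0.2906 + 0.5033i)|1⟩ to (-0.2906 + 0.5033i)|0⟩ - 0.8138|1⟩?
X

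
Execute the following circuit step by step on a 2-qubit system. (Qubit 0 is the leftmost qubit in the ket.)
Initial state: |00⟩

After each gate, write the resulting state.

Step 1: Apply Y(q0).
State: i|10⟩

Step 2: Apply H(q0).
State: (1/√2)i|00⟩ - (1/√2)i|10⟩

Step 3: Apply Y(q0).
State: -1/√2|00⟩ - 1/√2|10⟩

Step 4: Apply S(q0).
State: -1/√2|00⟩ - (1/√2)i|10⟩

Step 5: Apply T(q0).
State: -1/√2|00⟩ + (1/2 - (1/2)i)|10⟩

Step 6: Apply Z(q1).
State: -1/√2|00⟩ + (1/2 - (1/2)i)|10⟩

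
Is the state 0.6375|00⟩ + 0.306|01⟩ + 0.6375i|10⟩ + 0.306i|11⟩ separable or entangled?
Separable

Writing the state as a|00⟩ + b|01⟩ + c|10⟩ + d|11⟩, it is a product state iff ad − bc = 0.
Here (a, b, c, d) = (0.6375, 0.306, 0.6375i, 0.306i): ad − bc = (0.6375)(0.306i) − (0.306)(0.6375i) = 0, so the state is separable.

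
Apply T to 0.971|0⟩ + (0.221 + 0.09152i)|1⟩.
0.971|0⟩ + (0.09156 + 0.221i)|1⟩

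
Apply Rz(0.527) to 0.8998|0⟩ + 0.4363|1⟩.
(0.8687 - 0.2344i)|0⟩ + (0.4212 + 0.1136i)|1⟩

Rz(0.527) = [[e^(−iθ/2), 0], [0, e^(iθ/2)]] with e^(±iθ/2) = cos(θ/2) ± i·sin(θ/2); θ = 0.527, cos(θ/2) ≈ 0.965484, sin(θ/2) ≈ 0.260461.
With a = amp(|0⟩) = 0.8998 and b = amp(|1⟩) = 0.4363:
new amp(|0⟩) = (0.965484 - 0.260461i)·a = (0.8687 - 0.2344i)
new amp(|1⟩) = (0.965484 + 0.260461i)·b = (0.4212 + 0.1136i)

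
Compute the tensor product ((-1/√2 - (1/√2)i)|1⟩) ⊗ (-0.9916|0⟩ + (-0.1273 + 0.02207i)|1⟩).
(0.7012 + 0.7012i)|10⟩ + (0.1056 + 0.07441i)|11⟩

amp(|b₁b₂…⟩) = product of the factor amplitudes for bits b₁, b₂, …; only kets whose every factor amplitude is nonzero survive.
|10⟩: (-1/√2 - (1/√2)i)(-0.9916) = (0.7012 + 0.7012i)
|11⟩: (-1/√2 - (1/√2)i)(-0.1273 + 0.02207i) = (0.1056 + 0.07441i)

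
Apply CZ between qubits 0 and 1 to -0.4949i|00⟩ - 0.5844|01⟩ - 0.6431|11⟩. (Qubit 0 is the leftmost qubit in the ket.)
-0.4949i|00⟩ - 0.5844|01⟩ + 0.6431|11⟩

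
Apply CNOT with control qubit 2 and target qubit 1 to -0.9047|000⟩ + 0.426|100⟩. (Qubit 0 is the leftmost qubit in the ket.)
-0.9047|000⟩ + 0.426|100⟩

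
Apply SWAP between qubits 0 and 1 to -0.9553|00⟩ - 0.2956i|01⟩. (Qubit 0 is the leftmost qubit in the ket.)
-0.9553|00⟩ - 0.2956i|10⟩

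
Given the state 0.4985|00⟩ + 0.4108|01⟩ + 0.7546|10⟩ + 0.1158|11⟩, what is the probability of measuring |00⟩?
0.2485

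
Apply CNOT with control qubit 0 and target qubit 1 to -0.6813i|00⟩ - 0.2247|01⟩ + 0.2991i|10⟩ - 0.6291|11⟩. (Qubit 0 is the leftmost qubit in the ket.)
-0.6813i|00⟩ - 0.2247|01⟩ - 0.6291|10⟩ + 0.2991i|11⟩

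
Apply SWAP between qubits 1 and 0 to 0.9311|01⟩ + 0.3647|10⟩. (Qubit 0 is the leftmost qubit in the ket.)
0.3647|01⟩ + 0.9311|10⟩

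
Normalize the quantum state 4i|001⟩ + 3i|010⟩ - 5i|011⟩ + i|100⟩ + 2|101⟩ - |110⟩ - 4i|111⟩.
0.4714i|001⟩ + (1/√8)i|010⟩ - 0.5893i|011⟩ + 0.1179i|100⟩ + 0.2357|101⟩ - 0.1179|110⟩ - 0.4714i|111⟩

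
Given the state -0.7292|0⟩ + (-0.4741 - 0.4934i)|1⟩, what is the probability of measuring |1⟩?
0.4682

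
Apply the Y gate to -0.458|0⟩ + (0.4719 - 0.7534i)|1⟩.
(-0.7534 - 0.4719i)|0⟩ - 0.458i|1⟩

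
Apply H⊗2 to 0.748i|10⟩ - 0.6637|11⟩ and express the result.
(-0.3319 + 0.374i)|00⟩ + (0.3319 + 0.374i)|01⟩ + (0.3319 - 0.374i)|10⟩ + (-0.3319 - 0.374i)|11⟩

H⊗2 gives amp(|y⟩) = (1/2) Σ_x (−1)^(x·y) amp(|x⟩), where x·y is the number of positions in which both x and y have a 1.
|00⟩: (0.748i - 0.6637)/2 = (-0.3319 + 0.374i)
|01⟩: (0.748i + 0.6637)/2 = (0.3319 + 0.374i)
|10⟩: (-0.748i + 0.6637)/2 = (0.3319 - 0.374i)
|11⟩: (-0.748i - 0.6637)/2 = (-0.3319 - 0.374i)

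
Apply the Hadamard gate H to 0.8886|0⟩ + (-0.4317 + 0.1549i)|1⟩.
(0.3231 + 0.1095i)|0⟩ + (0.9336 - 0.1095i)|1⟩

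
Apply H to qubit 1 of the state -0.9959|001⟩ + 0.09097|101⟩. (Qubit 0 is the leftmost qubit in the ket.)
-0.7042|001⟩ - 0.7042|011⟩ + 0.06433|101⟩ + 0.06433|111⟩

H on qubit 1 mixes each pair of kets that differ only in qubit 1: amplitudes (a, b) of (|…0…⟩, |…1…⟩) become ((a + b)/√2, (a − b)/√2). Kets absent from the input have amplitude 0.
(|001⟩, |011⟩): (a, b) = (-0.9959, 0) → (-0.7042, -0.7042)
(|101⟩, |111⟩): (a, b) = (0.09097, 0) → (0.06433, 0.06433)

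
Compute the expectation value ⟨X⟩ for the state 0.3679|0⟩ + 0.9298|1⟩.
0.6841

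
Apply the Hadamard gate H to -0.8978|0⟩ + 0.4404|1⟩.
-0.3234|0⟩ - 0.9463|1⟩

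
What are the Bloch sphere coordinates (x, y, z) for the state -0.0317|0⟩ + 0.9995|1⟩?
(-0.06337, 0, -0.998)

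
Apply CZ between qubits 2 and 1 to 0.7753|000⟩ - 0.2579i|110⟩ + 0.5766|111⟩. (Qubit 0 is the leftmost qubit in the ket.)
0.7753|000⟩ - 0.2579i|110⟩ - 0.5766|111⟩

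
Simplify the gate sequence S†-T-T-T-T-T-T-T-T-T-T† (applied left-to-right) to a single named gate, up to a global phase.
S†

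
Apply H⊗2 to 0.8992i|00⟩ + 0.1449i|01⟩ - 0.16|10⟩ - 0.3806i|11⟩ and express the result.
(-0.08 + 0.3318i)|00⟩ + (-0.08 + 0.5675i)|01⟩ + (0.08 + 0.7124i)|10⟩ + (0.08 + 0.1869i)|11⟩

H⊗2 gives amp(|y⟩) = (1/2) Σ_x (−1)^(x·y) amp(|x⟩), where x·y is the number of positions in which both x and y have a 1.
|00⟩: (0.8992i + 0.1449i - 0.16 - 0.3806i)/2 = (-0.08 + 0.3318i)
|01⟩: (0.8992i - 0.1449i - 0.16 + 0.3806i)/2 = (-0.08 + 0.5675i)
|10⟩: (0.8992i + 0.1449i + 0.16 + 0.3806i)/2 = (0.08 + 0.7124i)
|11⟩: (0.8992i - 0.1449i + 0.16 - 0.3806i)/2 = (0.08 + 0.1869i)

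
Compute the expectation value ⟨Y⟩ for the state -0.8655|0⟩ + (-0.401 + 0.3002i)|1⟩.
-0.5196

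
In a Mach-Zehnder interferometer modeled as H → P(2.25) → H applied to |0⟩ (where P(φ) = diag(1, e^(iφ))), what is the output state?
(0.1859 + 0.389i)|0⟩ + (0.8141 - 0.389i)|1⟩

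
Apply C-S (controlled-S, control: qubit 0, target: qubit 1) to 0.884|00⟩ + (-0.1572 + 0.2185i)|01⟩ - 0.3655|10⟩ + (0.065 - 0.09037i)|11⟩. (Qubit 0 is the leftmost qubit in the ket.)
0.884|00⟩ + (-0.1572 + 0.2185i)|01⟩ - 0.3655|10⟩ + (0.09037 + 0.065i)|11⟩

C-S leaves the control-|0⟩ kets |00⟩, |01⟩ unchanged and applies S to qubit 1 on the control-|1⟩ pair (|10⟩, |11⟩).
S = [[1, 0], [0, i]].
With a = amp(|10⟩) = -0.3655 and b = amp(|11⟩) = (0.065 - 0.09037i):
new amp(|10⟩) = (1)·a = -0.3655
new amp(|11⟩) = (i)·b = (0.09037 + 0.065i)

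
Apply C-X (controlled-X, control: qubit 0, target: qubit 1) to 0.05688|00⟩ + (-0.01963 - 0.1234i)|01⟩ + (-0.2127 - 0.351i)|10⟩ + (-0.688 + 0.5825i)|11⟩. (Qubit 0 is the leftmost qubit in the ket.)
0.05688|00⟩ + (-0.01963 - 0.1234i)|01⟩ + (-0.688 + 0.5825i)|10⟩ + (-0.2127 - 0.351i)|11⟩

C-X leaves the control-|0⟩ kets |00⟩, |01⟩ unchanged and applies X to qubit 1 on the control-|1⟩ pair (|10⟩, |11⟩).
X = [[0, 1], [1, 0]].
With a = amp(|10⟩) = (-0.2127 - 0.351i) and b = amp(|11⟩) = (-0.688 + 0.5825i):
new amp(|10⟩) = (1)·b = (-0.688 + 0.5825i)
new amp(|11⟩) = (1)·a = (-0.2127 - 0.351i)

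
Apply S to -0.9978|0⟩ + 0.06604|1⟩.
-0.9978|0⟩ + 0.06604i|1⟩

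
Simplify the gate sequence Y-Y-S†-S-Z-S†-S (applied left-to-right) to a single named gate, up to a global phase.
Z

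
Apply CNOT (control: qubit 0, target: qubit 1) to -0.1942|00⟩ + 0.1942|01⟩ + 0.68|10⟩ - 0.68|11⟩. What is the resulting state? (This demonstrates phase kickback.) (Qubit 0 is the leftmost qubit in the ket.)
-0.1942|00⟩ + 0.1942|01⟩ - 0.68|10⟩ + 0.68|11⟩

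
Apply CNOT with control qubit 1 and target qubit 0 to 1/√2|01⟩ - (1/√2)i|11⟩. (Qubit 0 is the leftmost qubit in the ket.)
-(1/√2)i|01⟩ + 1/√2|11⟩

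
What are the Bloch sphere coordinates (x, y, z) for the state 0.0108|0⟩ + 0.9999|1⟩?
(0.0216, 0, -0.9997)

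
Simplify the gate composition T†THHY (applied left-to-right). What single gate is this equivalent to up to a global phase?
Y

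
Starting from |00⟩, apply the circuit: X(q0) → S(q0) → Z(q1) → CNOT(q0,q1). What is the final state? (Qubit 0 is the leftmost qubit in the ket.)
i|11⟩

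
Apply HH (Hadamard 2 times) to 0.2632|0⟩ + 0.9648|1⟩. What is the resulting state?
0.2632|0⟩ + 0.9648|1⟩

H² = I, so an even number of Hadamards cancels: H^2 = I and the state is unchanged.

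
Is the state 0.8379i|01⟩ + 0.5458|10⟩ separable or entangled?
Entangled

Writing the state as a|00⟩ + b|01⟩ + c|10⟩ + d|11⟩, it is a product state iff ad − bc = 0.
Here (a, b, c, d) = (0, 0.8379i, 0.5458, 0): ad − bc = (0)(0) − (0.8379i)(0.5458) = -0.4573i ≠ 0, so the state is entangled.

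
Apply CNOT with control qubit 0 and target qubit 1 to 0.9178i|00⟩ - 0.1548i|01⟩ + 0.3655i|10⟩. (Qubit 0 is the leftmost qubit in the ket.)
0.9178i|00⟩ - 0.1548i|01⟩ + 0.3655i|11⟩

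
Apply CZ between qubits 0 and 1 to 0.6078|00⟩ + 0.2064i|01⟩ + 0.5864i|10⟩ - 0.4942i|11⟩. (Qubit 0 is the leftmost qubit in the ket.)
0.6078|00⟩ + 0.2064i|01⟩ + 0.5864i|10⟩ + 0.4942i|11⟩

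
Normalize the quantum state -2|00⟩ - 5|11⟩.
-0.3714|00⟩ - 0.9285|11⟩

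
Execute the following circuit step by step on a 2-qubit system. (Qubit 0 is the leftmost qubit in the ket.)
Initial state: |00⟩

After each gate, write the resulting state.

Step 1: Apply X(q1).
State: |01⟩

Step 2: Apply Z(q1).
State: -|01⟩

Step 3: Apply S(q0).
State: -|01⟩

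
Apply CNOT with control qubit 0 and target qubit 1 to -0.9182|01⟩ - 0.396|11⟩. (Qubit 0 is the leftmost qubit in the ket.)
-0.9182|01⟩ - 0.396|10⟩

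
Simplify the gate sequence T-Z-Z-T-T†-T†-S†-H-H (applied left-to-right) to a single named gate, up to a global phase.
S†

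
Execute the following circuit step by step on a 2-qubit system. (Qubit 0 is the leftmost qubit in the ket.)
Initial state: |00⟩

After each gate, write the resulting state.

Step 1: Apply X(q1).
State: |01⟩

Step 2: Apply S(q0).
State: |01⟩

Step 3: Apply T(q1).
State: (1/√2 + (1/√2)i)|01⟩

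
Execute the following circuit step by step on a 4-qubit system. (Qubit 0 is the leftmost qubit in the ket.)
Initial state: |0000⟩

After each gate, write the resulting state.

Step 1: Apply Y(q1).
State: i|0100⟩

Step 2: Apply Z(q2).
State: i|0100⟩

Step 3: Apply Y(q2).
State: -|0110⟩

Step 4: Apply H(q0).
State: -1/√2|0110⟩ - 1/√2|1110⟩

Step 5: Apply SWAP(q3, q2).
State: -1/√2|0101⟩ - 1/√2|1101⟩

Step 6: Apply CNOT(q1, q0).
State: -1/√2|0101⟩ - 1/√2|1101⟩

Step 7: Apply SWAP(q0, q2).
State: -1/√2|0101⟩ - 1/√2|0111⟩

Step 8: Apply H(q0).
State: -1/2|0101⟩ - 1/2|0111⟩ - 1/2|1101⟩ - 1/2|1111⟩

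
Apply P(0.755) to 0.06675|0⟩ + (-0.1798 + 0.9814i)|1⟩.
0.06675|0⟩ + (-0.8035 + 0.5915i)|1⟩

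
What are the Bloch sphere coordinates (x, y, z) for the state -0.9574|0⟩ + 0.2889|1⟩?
(-0.5532, 0, 0.8332)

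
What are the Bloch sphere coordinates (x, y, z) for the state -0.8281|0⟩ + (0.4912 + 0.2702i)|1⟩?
(-0.8135, -0.4475, 0.3715)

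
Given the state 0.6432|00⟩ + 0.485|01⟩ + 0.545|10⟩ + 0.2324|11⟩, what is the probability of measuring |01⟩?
0.2352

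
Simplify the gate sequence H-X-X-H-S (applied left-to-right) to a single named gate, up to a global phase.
S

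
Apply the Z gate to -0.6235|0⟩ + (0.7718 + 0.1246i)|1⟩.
-0.6235|0⟩ + (-0.7718 - 0.1246i)|1⟩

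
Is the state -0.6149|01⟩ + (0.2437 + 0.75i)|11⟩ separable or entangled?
Separable

Writing the state as a|00⟩ + b|01⟩ + c|10⟩ + d|11⟩, it is a product state iff ad − bc = 0.
Here (a, b, c, d) = (0, -0.6149, 0, (0.2437 + 0.75i)): ad − bc = (0)(0.2437 + 0.75i) − (-0.6149)(0) = 0, so the state is separable.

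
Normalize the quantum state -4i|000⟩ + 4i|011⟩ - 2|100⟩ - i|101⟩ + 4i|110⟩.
-0.5494i|000⟩ + 0.5494i|011⟩ - 0.2747|100⟩ - 0.1374i|101⟩ + 0.5494i|110⟩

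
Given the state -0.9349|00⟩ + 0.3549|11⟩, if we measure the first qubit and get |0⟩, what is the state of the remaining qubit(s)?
-|0⟩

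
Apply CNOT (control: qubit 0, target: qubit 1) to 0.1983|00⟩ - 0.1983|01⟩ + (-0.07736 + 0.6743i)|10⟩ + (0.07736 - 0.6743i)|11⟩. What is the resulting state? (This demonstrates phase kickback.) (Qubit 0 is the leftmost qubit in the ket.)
0.1983|00⟩ - 0.1983|01⟩ + (0.07736 - 0.6743i)|10⟩ + (-0.07736 + 0.6743i)|11⟩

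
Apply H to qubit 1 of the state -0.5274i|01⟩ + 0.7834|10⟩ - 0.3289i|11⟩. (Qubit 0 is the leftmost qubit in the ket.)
-0.3729i|00⟩ + 0.3729i|01⟩ + (0.5539 - 0.2326i)|10⟩ + (0.5539 + 0.2326i)|11⟩

H on qubit 1 mixes each pair of kets that differ only in qubit 1: amplitudes (a, b) of (|…0…⟩, |…1…⟩) become ((a + b)/√2, (a − b)/√2). Kets absent from the input have amplitude 0.
(|00⟩, |01⟩): (a, b) = (0, -0.5274i) → (-0.3729i, 0.3729i)
(|10⟩, |11⟩): (a, b) = (0.7834, -0.3289i) → ((0.5539 - 0.2326i), (0.5539 + 0.2326i))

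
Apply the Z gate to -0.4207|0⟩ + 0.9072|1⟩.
-0.4207|0⟩ - 0.9072|1⟩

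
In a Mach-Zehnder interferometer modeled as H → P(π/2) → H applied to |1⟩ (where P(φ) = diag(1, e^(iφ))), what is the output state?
(1/2 - (1/2)i)|0⟩ + (1/2 + (1/2)i)|1⟩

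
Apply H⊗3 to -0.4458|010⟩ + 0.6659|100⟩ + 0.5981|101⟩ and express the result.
0.2893|000⟩ - 0.1336|001⟩ + 0.6045|010⟩ + 0.1816|011⟩ - 0.6045|100⟩ - 0.1816|101⟩ - 0.2893|110⟩ + 0.1336|111⟩

H⊗3 gives amp(|y⟩) = (1/2√2) Σ_x (−1)^(x·y) amp(|x⟩), where x·y is the number of positions in which both x and y have a 1.
|000⟩: (-0.4458 + 0.6659 + 0.5981)/(2√2) = 0.2893
|001⟩: (-0.4458 + 0.6659 - 0.5981)/(2√2) = -0.1336
|010⟩: (0.4458 + 0.6659 + 0.5981)/(2√2) = 0.6045
|011⟩: (0.4458 + 0.6659 - 0.5981)/(2√2) = 0.1816
|100⟩: (-0.4458 - 0.6659 - 0.5981)/(2√2) = -0.6045
|101⟩: (-0.4458 - 0.6659 + 0.5981)/(2√2) = -0.1816
|110⟩: (0.4458 - 0.6659 - 0.5981)/(2√2) = -0.2893
|111⟩: (0.4458 - 0.6659 + 0.5981)/(2√2) = 0.1336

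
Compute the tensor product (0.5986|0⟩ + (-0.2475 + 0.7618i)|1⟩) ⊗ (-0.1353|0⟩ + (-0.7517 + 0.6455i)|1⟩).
-0.08099|00⟩ + (-0.45 + 0.3864i)|01⟩ + (0.03349 - 0.1031i)|10⟩ + (-0.3057 - 0.7324i)|11⟩

amp(|b₁b₂…⟩) = product of the factor amplitudes for bits b₁, b₂, …; only kets whose every factor amplitude is nonzero survive.
|00⟩: (0.5986)(-0.1353) = -0.08099
|01⟩: (0.5986)(-0.7517 + 0.6455i) = (-0.45 + 0.3864i)
|10⟩: (-0.2475 + 0.7618i)(-0.1353) = (0.03349 - 0.1031i)
|11⟩: (-0.2475 + 0.7618i)(-0.7517 + 0.6455i) = (-0.3057 - 0.7324i)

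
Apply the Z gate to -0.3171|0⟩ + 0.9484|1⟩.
-0.3171|0⟩ - 0.9484|1⟩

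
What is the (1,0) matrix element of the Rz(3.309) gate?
0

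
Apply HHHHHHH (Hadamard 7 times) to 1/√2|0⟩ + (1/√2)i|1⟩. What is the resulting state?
(1/2 + (1/2)i)|0⟩ + (1/2 - (1/2)i)|1⟩

H² = I, so H^7 = H: a single Hadamard. With (a, b) = (1/√2, (1/√2)i), H gives ((a + b)/√2, (a − b)/√2) = ((1/2 + (1/2)i), (1/2 - (1/2)i)).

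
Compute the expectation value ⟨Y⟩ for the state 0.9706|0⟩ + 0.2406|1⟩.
0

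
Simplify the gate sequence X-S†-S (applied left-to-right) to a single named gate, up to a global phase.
X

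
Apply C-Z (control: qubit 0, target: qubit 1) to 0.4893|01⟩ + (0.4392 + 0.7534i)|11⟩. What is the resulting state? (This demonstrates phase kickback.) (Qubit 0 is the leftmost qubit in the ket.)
0.4893|01⟩ + (-0.4392 - 0.7534i)|11⟩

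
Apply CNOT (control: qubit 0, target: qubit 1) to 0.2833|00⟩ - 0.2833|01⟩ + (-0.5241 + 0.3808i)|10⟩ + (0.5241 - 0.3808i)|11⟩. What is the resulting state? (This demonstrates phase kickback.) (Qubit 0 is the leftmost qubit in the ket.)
0.2833|00⟩ - 0.2833|01⟩ + (0.5241 - 0.3808i)|10⟩ + (-0.5241 + 0.3808i)|11⟩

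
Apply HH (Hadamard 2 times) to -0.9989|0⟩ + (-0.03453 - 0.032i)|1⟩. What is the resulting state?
-0.9989|0⟩ + (-0.03453 - 0.032i)|1⟩

H² = I, so an even number of Hadamards cancels: H^2 = I and the state is unchanged.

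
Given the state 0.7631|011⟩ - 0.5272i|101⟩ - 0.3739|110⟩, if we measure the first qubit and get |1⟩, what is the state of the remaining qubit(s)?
-0.8157i|01⟩ - 0.5785|10⟩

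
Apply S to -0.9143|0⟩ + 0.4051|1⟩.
-0.9143|0⟩ + 0.4051i|1⟩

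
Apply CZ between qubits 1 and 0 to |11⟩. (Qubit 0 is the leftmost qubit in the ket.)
-|11⟩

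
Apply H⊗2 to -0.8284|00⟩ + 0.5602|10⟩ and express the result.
-0.1341|00⟩ - 0.1341|01⟩ - 0.6943|10⟩ - 0.6943|11⟩

H⊗2 gives amp(|y⟩) = (1/2) Σ_x (−1)^(x·y) amp(|x⟩), where x·y is the number of positions in which both x and y have a 1.
|00⟩: (-0.8284 + 0.5602)/2 = -0.1341
|01⟩: (-0.8284 + 0.5602)/2 = -0.1341
|10⟩: (-0.8284 - 0.5602)/2 = -0.6943
|11⟩: (-0.8284 - 0.5602)/2 = -0.6943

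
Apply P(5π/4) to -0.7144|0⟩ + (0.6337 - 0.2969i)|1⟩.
-0.7144|0⟩ + (-0.658 - 0.2382i)|1⟩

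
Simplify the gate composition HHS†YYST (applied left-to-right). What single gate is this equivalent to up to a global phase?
T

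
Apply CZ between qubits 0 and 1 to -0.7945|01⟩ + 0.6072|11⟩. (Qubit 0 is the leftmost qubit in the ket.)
-0.7945|01⟩ - 0.6072|11⟩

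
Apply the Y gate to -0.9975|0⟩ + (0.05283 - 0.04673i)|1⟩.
(-0.04673 - 0.05283i)|0⟩ - 0.9975i|1⟩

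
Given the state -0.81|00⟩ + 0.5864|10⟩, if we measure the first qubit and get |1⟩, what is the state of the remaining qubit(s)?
|0⟩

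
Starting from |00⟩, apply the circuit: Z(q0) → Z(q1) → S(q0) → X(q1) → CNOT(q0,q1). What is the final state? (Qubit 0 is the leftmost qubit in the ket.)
|01⟩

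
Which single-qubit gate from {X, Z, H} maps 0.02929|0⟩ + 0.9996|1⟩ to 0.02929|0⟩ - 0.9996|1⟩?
Z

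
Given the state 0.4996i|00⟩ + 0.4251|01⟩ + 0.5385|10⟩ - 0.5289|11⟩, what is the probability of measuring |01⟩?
0.1807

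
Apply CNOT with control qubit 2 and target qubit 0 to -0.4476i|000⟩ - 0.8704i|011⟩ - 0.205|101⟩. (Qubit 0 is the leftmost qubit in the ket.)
-0.4476i|000⟩ - 0.205|001⟩ - 0.8704i|111⟩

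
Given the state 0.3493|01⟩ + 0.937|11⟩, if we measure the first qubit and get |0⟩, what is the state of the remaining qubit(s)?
|1⟩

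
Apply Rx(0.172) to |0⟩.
0.9963|0⟩ - 0.08589i|1⟩

Rx(0.172) = [[cos(θ/2), −i·sin(θ/2)], [−i·sin(θ/2), cos(θ/2)]]; θ = 0.172, cos(θ/2) ≈ 0.996304, sin(θ/2) ≈ 0.085894.
With a = amp(|0⟩) = 1 and b = amp(|1⟩) = 0:
new amp(|0⟩) = (0.996304)·a + (-0.085894i)·b = 0.9963
new amp(|1⟩) = (-0.085894i)·a + (0.996304)·b = -0.08589i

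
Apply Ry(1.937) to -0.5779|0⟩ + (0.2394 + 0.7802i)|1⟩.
(-0.5247 - 0.6429i)|0⟩ + (-0.3406 + 0.442i)|1⟩

Ry(1.937) = [[cos(θ/2), −sin(θ/2)], [sin(θ/2), cos(θ/2)]]; θ = 1.937, cos(θ/2) ≈ 0.566536, sin(θ/2) ≈ 0.824037.
With a = amp(|0⟩) = -0.5779 and b = amp(|1⟩) = (0.2394 + 0.7802i):
new amp(|0⟩) = (0.566536)·a + (-0.824037)·b = (-0.5247 - 0.6429i)
new amp(|1⟩) = (0.824037)·a + (0.566536)·b = (-0.3406 + 0.442i)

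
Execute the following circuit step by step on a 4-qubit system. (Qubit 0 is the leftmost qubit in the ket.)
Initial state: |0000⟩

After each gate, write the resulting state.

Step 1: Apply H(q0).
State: 1/√2|0000⟩ + 1/√2|1000⟩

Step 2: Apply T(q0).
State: 1/√2|0000⟩ + (1/2 + (1/2)i)|1000⟩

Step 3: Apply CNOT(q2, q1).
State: 1/√2|0000⟩ + (1/2 + (1/2)i)|1000⟩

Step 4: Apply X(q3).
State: 1/√2|0001⟩ + (1/2 + (1/2)i)|1001⟩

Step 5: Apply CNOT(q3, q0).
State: (1/2 + (1/2)i)|0001⟩ + 1/√2|1001⟩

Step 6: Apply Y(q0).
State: -(1/√2)i|0001⟩ + (-1/2 + (1/2)i)|1001⟩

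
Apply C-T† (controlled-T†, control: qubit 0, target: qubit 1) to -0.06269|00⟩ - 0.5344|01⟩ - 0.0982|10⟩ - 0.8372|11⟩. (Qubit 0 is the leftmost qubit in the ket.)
-0.06269|00⟩ - 0.5344|01⟩ - 0.0982|10⟩ + (-0.592 + 0.592i)|11⟩

C-T† leaves the control-|0⟩ kets |00⟩, |01⟩ unchanged and applies T† to qubit 1 on the control-|1⟩ pair (|10⟩, |11⟩).
T† = [[1, 0], [0, (1/√2 - (1/√2)i)]].
With a = amp(|10⟩) = -0.0982 and b = amp(|11⟩) = -0.8372:
new amp(|10⟩) = (1)·a = -0.0982
new amp(|11⟩) = (1/√2 - (1/√2)i)·b = (-0.592 + 0.592i)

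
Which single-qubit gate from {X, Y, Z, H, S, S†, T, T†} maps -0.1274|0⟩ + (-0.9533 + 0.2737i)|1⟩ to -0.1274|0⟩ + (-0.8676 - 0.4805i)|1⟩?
T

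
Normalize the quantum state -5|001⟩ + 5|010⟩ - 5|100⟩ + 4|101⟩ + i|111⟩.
-0.5213|001⟩ + 0.5213|010⟩ - 0.5213|100⟩ + 0.417|101⟩ + 0.1043i|111⟩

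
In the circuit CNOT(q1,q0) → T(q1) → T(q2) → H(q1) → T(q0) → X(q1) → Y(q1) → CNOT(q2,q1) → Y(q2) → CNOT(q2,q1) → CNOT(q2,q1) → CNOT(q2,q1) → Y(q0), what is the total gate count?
13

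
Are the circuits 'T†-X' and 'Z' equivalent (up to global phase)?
No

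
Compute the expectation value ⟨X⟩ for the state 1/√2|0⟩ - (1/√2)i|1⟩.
0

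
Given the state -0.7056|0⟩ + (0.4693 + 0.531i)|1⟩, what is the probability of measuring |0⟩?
0.4979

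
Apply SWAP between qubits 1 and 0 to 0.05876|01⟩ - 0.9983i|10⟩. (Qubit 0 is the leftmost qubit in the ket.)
-0.9983i|01⟩ + 0.05876|10⟩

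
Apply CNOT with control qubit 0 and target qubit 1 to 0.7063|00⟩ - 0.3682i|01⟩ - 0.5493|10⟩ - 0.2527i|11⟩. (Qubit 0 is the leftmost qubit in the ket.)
0.7063|00⟩ - 0.3682i|01⟩ - 0.2527i|10⟩ - 0.5493|11⟩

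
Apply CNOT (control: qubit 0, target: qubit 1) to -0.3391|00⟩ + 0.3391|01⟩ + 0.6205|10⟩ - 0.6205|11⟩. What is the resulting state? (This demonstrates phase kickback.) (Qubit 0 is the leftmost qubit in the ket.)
-0.3391|00⟩ + 0.3391|01⟩ - 0.6205|10⟩ + 0.6205|11⟩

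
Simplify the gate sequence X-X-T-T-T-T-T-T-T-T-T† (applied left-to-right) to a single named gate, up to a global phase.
T†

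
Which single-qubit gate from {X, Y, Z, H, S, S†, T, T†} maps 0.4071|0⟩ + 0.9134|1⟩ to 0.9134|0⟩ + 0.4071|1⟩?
X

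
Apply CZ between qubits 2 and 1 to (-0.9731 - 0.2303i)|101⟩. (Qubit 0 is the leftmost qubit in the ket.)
(-0.9731 - 0.2303i)|101⟩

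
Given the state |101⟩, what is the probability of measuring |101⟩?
1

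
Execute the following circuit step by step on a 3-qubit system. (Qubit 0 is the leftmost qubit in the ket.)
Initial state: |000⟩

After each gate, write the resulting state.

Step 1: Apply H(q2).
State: 1/√2|000⟩ + 1/√2|001⟩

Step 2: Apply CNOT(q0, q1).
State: 1/√2|000⟩ + 1/√2|001⟩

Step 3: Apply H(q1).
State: 1/2|000⟩ + 1/2|001⟩ + 1/2|010⟩ + 1/2|011⟩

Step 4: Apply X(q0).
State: 1/2|100⟩ + 1/2|101⟩ + 1/2|110⟩ + 1/2|111⟩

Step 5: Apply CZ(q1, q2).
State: 1/2|100⟩ + 1/2|101⟩ + 1/2|110⟩ - 1/2|111⟩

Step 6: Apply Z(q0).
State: -1/2|100⟩ - 1/2|101⟩ - 1/2|110⟩ + 1/2|111⟩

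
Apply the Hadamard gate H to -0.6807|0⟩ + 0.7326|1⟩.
0.0367|0⟩ - 0.9994|1⟩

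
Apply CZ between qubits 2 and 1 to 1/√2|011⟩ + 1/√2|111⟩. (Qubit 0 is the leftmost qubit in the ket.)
-1/√2|011⟩ - 1/√2|111⟩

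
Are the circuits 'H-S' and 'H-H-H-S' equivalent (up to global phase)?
Yes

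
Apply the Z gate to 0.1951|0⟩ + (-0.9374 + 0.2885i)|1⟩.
0.1951|0⟩ + (0.9374 - 0.2885i)|1⟩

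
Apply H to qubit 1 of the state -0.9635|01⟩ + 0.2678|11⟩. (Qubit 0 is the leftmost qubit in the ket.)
-0.6813|00⟩ + 0.6813|01⟩ + 0.1894|10⟩ - 0.1894|11⟩

H on qubit 1 mixes each pair of kets that differ only in qubit 1: amplitudes (a, b) of (|…0…⟩, |…1…⟩) become ((a + b)/√2, (a − b)/√2). Kets absent from the input have amplitude 0.
(|00⟩, |01⟩): (a, b) = (0, -0.9635) → (-0.6813, 0.6813)
(|10⟩, |11⟩): (a, b) = (0, 0.2678) → (0.1894, -0.1894)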